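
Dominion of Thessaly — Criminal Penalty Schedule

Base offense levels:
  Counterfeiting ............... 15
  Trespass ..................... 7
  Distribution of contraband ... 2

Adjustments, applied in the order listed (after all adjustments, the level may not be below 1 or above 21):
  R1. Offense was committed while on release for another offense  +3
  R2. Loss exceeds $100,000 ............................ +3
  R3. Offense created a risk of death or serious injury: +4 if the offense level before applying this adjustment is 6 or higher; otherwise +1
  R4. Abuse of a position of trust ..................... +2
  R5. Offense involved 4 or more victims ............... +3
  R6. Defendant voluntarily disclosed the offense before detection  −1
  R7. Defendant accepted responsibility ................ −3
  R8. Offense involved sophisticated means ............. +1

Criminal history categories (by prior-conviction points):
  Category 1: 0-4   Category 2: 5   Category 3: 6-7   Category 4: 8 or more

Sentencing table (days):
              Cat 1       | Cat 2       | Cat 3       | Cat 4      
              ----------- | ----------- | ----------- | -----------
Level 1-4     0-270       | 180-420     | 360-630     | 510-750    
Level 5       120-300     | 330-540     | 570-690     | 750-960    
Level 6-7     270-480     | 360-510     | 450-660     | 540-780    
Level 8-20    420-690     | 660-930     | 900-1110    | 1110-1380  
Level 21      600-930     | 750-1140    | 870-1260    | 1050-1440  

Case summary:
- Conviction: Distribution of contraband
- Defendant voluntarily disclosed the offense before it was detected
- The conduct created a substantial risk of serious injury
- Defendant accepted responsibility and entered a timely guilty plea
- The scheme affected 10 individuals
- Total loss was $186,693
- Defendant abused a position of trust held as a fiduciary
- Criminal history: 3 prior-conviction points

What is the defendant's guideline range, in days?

270-480 days

Base offense level for distribution of contraband: 2.
R1 does not apply.
R2 applies: 2 + 3 = 5.
R3 applies (level before this adjustment is 5 < 6, so +1): 5 + 1 = 6.
R4 applies: 6 + 2 = 8.
R5 applies: 8 + 3 = 11.
R6 applies: 11 − 1 = 10.
R7 applies: 10 − 3 = 7.
Final offense level: 7.
Criminal history: 3 prior points → Category 1 (0-4).
Level 7 falls in the 6-7 band.
Grid: Level 6-7 × Category 1 = 270-480 days.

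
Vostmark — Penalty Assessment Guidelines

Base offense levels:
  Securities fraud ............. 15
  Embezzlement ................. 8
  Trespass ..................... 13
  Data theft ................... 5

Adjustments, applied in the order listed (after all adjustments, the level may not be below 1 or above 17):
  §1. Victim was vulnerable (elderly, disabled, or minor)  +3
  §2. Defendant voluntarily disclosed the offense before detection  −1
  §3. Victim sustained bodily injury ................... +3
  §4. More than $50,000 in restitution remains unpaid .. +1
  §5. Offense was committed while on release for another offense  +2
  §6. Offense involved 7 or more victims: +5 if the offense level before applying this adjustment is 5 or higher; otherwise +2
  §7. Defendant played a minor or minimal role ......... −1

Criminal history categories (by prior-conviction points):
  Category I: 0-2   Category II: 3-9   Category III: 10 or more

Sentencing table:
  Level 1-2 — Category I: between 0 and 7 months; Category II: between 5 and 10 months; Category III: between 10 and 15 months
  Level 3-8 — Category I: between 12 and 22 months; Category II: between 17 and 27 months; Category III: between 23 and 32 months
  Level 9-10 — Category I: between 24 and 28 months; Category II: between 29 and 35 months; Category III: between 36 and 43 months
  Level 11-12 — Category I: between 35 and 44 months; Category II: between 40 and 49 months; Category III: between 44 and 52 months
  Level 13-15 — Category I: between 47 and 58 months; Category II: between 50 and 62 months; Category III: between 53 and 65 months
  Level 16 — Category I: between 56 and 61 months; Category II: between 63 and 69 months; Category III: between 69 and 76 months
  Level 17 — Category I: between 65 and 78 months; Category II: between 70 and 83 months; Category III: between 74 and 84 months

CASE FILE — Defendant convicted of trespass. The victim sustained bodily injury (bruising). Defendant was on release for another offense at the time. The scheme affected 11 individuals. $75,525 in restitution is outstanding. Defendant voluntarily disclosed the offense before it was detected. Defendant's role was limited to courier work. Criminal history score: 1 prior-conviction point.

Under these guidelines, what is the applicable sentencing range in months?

65-78 months

Base offense level for trespass: 13.
§1 does not apply.
§2 applies: 13 − 1 = 12.
§3 applies: 12 + 3 = 15.
§4 applies: 15 + 1 = 16.
§5 applies: 16 + 2 = 18.
§6 applies (level before this adjustment is 18 ≥ 5, so +5): 18 + 5 = 23.
§7 applies: 23 − 1 = 22.
Level 22 exceeds the maximum of 17; capped at 17.
Final offense level: 17.
Criminal history: 1 prior point → Category I (0-2).
Level 17 falls in the 17 band.
Grid: Level 17 × Category I = 65-78 months.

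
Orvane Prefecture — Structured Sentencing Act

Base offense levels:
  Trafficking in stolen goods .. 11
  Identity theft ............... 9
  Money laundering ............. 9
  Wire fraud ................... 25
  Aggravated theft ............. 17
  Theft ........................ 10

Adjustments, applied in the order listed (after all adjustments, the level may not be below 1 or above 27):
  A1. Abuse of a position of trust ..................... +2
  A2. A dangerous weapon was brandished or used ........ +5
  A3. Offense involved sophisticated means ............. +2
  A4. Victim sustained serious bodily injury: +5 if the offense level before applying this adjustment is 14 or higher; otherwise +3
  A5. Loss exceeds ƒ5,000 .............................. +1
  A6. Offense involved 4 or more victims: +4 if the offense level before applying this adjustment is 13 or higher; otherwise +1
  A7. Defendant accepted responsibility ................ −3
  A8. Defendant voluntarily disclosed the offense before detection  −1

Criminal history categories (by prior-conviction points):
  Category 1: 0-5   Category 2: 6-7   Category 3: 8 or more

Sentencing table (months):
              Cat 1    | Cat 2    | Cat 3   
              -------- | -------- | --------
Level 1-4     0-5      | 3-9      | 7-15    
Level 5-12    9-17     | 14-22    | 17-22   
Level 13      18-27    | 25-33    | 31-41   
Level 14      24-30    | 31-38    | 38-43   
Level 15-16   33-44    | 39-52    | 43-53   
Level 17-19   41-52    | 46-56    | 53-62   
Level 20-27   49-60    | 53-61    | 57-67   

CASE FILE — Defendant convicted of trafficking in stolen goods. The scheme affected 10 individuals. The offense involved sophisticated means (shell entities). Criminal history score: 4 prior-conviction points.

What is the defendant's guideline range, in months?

41-52 months

Base offense level for trafficking in stolen goods: 11.
A1 does not apply.
A2 does not apply.
A3 applies: 11 + 2 = 13.
A5 does not apply.
A6 applies (level before this adjustment is 13 ≥ 13, so +4): 13 + 4 = 17.
A7 does not apply.
A8 does not apply.
Final offense level: 17.
Criminal history: 4 prior points → Category 1 (0-5).
Level 17 falls in the 17-19 band.
Grid: Level 17-19 × Category 1 = 41-52 months.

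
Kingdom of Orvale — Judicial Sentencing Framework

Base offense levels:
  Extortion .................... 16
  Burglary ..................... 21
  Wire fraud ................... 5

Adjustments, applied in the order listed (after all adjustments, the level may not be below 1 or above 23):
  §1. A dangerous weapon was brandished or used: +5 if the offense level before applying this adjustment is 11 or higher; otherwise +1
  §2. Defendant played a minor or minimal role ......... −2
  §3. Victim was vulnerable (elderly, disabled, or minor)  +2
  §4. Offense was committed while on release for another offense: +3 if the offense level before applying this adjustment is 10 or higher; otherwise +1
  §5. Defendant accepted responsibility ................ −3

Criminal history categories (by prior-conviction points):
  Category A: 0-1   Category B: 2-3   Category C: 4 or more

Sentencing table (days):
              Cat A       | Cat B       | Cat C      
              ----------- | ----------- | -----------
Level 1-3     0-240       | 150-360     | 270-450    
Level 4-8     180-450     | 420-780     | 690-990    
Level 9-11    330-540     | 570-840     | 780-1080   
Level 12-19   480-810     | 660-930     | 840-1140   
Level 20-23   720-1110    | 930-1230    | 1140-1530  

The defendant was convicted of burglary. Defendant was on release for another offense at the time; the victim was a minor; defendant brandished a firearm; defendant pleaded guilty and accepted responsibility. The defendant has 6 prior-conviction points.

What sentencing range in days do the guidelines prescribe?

Base offense level for burglary: 21.
§1 applies (level before this adjustment is 21 ≥ 11, so +5): 21 + 5 = 26.
§3 applies: 26 + 2 = 28.
§4 applies (level before this adjustment is 28 ≥ 10, so +3): 28 + 3 = 31.
§5 applies: 31 − 3 = 28.
Level 28 exceeds the maximum of 23; capped at 23.
Final offense level: 23.
Criminal history: 6 prior points → Category C (4+).
Level 23 falls in the 20-23 band.
Grid: Level 20-23 × Category C = 1140-1530 days.

1140-1530 days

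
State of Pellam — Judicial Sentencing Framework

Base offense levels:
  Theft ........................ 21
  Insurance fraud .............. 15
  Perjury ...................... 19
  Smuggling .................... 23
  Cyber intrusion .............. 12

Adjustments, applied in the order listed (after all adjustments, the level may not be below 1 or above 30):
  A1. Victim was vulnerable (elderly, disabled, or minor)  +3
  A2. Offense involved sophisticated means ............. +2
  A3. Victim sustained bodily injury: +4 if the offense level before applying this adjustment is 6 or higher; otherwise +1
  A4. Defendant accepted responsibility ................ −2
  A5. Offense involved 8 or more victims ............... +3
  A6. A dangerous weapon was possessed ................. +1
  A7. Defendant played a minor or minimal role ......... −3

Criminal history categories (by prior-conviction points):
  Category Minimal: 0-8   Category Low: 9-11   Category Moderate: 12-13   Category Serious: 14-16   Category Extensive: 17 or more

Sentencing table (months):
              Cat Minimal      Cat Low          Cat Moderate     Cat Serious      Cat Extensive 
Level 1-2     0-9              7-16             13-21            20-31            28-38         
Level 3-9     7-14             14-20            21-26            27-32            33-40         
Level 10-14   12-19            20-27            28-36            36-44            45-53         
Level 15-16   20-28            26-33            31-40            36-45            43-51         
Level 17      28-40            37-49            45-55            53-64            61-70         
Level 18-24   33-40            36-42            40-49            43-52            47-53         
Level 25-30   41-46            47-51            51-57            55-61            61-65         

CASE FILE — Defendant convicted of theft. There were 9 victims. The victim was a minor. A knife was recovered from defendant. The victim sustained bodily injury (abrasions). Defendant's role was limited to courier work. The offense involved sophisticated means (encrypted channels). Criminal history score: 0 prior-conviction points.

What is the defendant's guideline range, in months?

41-46 months

Base offense level for theft: 21.
A1 applies: 21 + 3 = 24.
A2 applies: 24 + 2 = 26.
A3 applies (level before this adjustment is 26 ≥ 6, so +4): 26 + 4 = 30.
A5 applies: 30 + 3 = 33.
A6 applies: 33 + 1 = 34.
A7 applies: 34 − 3 = 31.
Level 31 exceeds the maximum of 30; capped at 30.
Final offense level: 30.
Criminal history: 0 prior points → Category Minimal (0-8).
Level 30 falls in the 25-30 band.
Grid: Level 25-30 × Category Minimal = 41-46 months.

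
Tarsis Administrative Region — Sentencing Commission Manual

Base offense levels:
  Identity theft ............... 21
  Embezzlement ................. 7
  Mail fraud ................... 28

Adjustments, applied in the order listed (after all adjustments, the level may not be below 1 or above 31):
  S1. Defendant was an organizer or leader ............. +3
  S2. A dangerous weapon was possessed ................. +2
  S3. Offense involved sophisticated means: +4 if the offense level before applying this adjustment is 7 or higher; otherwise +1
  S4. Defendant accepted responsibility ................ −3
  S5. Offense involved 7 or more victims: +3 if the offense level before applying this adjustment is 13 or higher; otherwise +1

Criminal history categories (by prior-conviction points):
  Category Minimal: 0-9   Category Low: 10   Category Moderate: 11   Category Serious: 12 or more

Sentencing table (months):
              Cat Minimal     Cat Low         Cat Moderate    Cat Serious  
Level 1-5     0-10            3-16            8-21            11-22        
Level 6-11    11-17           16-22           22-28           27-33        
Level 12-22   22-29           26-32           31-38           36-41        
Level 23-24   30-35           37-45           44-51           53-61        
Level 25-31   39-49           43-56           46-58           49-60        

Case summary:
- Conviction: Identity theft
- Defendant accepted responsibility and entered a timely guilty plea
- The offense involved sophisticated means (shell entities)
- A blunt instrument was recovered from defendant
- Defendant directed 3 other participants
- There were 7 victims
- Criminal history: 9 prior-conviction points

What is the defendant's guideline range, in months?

39-49 months

Base offense level for identity theft: 21.
S1 applies: 21 + 3 = 24.
S2 applies: 24 + 2 = 26.
S3 applies (level before this adjustment is 26 ≥ 7, so +4): 26 + 4 = 30.
S4 applies: 30 − 3 = 27.
S5 applies (level before this adjustment is 27 ≥ 13, so +3): 27 + 3 = 30.
Final offense level: 30.
Criminal history: 9 prior points → Category Minimal (0-9).
Level 30 falls in the 25-31 band.
Grid: Level 25-31 × Category Minimal = 39-49 months.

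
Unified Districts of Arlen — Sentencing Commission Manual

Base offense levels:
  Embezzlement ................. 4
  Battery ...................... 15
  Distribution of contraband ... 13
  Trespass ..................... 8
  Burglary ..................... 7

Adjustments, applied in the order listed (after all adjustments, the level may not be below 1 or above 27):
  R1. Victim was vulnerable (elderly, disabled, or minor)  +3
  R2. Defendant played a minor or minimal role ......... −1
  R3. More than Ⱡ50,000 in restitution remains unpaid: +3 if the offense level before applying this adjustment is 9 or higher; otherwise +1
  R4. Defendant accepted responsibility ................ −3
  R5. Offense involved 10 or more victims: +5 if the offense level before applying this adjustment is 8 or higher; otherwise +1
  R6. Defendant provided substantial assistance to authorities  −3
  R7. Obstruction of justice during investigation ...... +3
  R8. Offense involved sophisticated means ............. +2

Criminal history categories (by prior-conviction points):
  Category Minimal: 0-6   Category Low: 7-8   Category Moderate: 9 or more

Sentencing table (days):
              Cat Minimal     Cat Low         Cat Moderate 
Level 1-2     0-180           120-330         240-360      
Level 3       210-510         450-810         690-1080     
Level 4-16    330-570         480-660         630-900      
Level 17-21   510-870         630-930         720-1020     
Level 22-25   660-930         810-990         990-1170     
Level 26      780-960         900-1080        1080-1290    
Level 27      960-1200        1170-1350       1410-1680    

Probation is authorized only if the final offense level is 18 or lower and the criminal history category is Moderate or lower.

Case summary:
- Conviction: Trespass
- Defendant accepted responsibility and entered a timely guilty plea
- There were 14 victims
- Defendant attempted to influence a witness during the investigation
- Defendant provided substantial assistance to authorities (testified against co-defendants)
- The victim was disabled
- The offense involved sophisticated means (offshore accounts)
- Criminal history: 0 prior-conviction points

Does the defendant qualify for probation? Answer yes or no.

Base offense level for trespass: 8.
R1 applies: 8 + 3 = 11.
R2 does not apply.
R3 does not apply.
R4 applies: 11 − 3 = 8.
R5 applies (level before this adjustment is 8 ≥ 8, so +5): 8 + 5 = 13.
R6 applies: 13 − 3 = 10.
R7 applies: 10 + 3 = 13.
R8 applies: 13 + 2 = 15.
Final offense level: 15.
Criminal history: 0 prior points → Category Minimal (0-6).
Level 15 falls in the 4-16 band.
Grid: Level 4-16 × Category Minimal = 330-570 days.
Probation check: level 15 ≤ 18 and category Minimal ≤ Moderate → eligible.

Yes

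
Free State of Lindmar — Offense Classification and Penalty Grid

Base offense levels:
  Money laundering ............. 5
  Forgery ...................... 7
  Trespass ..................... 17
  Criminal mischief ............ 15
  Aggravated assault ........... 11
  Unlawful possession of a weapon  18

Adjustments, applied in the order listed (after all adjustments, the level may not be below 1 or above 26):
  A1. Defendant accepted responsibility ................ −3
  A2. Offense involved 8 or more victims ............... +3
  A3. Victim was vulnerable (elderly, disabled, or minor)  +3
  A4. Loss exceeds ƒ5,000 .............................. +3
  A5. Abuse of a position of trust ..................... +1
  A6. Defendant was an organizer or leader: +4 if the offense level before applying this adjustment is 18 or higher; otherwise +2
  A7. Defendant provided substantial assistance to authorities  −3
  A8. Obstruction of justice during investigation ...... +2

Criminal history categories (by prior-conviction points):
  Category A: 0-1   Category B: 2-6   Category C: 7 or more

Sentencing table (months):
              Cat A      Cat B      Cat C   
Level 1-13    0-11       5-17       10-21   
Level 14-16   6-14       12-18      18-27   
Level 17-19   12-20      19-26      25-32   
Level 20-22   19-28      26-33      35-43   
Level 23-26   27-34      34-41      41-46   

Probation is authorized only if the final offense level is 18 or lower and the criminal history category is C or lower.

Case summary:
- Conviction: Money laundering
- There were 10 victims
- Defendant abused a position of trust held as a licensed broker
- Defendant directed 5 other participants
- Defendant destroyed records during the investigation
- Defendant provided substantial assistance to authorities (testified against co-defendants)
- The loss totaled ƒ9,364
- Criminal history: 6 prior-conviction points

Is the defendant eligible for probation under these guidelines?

Yes

Base offense level for money laundering: 5.
A2 applies: 5 + 3 = 8.
A4 applies: 8 + 3 = 11.
A5 applies: 11 + 1 = 12.
A6 applies (level before this adjustment is 12 < 18, so +2): 12 + 2 = 14.
A7 applies: 14 − 3 = 11.
A8 applies: 11 + 2 = 13.
Final offense level: 13.
Criminal history: 6 prior points → Category B (2-6).
Level 13 falls in the 1-13 band.
Grid: Level 1-13 × Category B = 5-17 months.
Probation check: level 13 ≤ 18 and category B ≤ C → eligible.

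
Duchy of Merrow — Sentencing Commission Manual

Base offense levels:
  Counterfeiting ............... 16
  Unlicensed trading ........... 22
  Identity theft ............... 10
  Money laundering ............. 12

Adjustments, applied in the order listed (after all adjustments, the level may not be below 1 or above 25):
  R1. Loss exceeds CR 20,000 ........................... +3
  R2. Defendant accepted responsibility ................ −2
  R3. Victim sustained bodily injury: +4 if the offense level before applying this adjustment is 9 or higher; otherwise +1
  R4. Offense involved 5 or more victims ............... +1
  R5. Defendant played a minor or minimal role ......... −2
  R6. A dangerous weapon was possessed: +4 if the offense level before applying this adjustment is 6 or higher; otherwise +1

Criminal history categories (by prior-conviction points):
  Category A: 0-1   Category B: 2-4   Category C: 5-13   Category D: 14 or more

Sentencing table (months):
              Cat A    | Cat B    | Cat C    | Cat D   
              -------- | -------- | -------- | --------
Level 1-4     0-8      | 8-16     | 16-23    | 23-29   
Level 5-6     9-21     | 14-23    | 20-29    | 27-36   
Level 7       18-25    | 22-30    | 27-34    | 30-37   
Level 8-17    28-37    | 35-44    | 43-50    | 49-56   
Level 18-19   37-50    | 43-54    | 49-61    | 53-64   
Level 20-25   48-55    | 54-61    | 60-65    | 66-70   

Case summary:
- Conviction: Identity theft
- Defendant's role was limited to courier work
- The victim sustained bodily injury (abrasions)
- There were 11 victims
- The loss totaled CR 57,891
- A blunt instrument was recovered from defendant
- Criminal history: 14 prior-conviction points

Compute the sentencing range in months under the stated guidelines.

Base offense level for identity theft: 10.
R1 applies: 10 + 3 = 13.
R3 applies (level before this adjustment is 13 ≥ 9, so +4): 13 + 4 = 17.
R4 applies: 17 + 1 = 18.
R5 applies: 18 − 2 = 16.
R6 applies (level before this adjustment is 16 ≥ 6, so +4): 16 + 4 = 20.
Final offense level: 20.
Criminal history: 14 prior points → Category D (14+).
Level 20 falls in the 20-25 band.
Grid: Level 20-25 × Category D = 66-70 months.

66-70 months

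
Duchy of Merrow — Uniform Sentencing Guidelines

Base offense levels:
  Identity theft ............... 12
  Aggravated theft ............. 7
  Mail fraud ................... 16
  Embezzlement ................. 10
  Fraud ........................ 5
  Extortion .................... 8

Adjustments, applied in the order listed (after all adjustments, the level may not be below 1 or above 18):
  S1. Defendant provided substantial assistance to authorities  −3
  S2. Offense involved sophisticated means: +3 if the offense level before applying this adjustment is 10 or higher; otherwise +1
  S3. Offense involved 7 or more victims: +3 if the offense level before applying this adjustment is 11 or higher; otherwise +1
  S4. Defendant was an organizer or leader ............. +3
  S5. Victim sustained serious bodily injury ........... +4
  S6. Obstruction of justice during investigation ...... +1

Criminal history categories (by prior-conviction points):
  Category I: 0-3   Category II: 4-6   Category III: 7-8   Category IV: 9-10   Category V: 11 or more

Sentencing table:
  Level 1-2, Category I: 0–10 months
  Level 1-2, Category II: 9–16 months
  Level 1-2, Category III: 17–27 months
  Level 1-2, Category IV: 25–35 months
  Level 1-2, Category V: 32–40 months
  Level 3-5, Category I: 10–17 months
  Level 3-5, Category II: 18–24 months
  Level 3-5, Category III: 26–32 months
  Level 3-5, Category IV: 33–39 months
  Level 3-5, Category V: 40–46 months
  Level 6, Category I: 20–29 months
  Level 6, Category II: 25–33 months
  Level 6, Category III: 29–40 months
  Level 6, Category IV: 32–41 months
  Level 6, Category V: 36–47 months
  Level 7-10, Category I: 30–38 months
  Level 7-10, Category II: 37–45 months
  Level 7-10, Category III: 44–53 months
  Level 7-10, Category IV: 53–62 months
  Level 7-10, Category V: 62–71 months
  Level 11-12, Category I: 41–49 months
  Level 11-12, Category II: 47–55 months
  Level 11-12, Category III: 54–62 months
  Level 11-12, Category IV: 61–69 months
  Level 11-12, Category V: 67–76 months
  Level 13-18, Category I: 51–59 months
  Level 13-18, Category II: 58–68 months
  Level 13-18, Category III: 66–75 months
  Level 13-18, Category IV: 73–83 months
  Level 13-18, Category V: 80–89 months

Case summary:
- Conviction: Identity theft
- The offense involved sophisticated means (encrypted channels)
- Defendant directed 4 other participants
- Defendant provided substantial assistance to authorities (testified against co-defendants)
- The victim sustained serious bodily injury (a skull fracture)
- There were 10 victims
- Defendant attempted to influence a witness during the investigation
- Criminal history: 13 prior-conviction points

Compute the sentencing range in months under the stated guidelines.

80-89 months

Base offense level for identity theft: 12.
S1 applies: 12 − 3 = 9.
S2 applies (level before this adjustment is 9 < 10, so +1): 9 + 1 = 10.
S3 applies (level before this adjustment is 10 < 11, so +1): 10 + 1 = 11.
S4 applies: 11 + 3 = 14.
S5 applies: 14 + 4 = 18.
S6 applies: 18 + 1 = 19.
Level 19 exceeds the maximum of 18; capped at 18.
Final offense level: 18.
Criminal history: 13 prior points → Category V (11+).
Level 18 falls in the 13-18 band.
Grid: Level 13-18 × Category V = 80-89 months.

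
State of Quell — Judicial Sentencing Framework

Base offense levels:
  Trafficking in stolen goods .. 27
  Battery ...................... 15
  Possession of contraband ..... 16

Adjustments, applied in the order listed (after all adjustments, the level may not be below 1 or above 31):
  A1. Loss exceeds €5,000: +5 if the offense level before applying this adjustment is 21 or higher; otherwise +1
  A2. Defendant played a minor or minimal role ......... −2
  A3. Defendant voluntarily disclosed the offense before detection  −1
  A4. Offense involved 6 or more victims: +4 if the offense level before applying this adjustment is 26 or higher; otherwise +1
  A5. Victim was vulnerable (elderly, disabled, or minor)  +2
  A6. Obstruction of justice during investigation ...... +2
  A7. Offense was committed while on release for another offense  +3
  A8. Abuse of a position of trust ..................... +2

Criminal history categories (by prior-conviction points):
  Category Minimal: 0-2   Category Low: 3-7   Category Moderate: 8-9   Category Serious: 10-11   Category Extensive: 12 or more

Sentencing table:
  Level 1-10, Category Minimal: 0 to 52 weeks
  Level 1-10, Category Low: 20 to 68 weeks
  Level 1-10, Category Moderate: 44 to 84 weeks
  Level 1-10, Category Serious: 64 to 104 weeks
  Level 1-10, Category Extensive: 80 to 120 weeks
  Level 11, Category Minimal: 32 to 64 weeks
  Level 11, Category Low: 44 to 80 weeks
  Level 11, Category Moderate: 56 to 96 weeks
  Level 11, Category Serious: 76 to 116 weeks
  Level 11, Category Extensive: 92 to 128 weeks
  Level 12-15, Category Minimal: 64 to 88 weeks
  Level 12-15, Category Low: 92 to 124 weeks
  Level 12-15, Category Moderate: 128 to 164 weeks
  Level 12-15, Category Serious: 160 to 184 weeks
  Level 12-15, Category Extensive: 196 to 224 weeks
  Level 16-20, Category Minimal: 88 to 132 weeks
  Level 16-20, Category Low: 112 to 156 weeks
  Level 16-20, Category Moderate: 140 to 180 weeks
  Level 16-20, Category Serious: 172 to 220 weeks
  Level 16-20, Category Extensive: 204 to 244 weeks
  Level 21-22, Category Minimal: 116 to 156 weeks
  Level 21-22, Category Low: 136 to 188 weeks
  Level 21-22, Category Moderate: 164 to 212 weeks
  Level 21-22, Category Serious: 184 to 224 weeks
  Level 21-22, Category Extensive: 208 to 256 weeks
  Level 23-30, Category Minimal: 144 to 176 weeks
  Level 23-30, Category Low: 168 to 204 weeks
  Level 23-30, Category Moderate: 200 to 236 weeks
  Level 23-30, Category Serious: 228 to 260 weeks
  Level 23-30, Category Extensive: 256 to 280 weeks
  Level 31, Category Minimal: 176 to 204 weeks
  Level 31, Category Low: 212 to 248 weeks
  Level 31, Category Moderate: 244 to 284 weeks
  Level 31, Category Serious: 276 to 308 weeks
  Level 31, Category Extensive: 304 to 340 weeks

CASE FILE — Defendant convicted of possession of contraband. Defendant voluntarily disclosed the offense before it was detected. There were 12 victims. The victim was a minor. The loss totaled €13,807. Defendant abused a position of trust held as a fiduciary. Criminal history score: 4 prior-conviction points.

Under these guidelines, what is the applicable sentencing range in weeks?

Base offense level for possession of contraband: 16.
A1 applies (level before this adjustment is 16 < 21, so +1): 16 + 1 = 17.
A2 does not apply.
A3 applies: 17 − 1 = 16.
A4 applies (level before this adjustment is 16 < 26, so +1): 16 + 1 = 17.
A5 applies: 17 + 2 = 19.
A6 does not apply.
A8 applies: 19 + 2 = 21.
Final offense level: 21.
Criminal history: 4 prior points → Category Low (3-7).
Level 21 falls in the 21-22 band.
Grid: Level 21-22 × Category Low = 136-188 weeks.

136-188 weeks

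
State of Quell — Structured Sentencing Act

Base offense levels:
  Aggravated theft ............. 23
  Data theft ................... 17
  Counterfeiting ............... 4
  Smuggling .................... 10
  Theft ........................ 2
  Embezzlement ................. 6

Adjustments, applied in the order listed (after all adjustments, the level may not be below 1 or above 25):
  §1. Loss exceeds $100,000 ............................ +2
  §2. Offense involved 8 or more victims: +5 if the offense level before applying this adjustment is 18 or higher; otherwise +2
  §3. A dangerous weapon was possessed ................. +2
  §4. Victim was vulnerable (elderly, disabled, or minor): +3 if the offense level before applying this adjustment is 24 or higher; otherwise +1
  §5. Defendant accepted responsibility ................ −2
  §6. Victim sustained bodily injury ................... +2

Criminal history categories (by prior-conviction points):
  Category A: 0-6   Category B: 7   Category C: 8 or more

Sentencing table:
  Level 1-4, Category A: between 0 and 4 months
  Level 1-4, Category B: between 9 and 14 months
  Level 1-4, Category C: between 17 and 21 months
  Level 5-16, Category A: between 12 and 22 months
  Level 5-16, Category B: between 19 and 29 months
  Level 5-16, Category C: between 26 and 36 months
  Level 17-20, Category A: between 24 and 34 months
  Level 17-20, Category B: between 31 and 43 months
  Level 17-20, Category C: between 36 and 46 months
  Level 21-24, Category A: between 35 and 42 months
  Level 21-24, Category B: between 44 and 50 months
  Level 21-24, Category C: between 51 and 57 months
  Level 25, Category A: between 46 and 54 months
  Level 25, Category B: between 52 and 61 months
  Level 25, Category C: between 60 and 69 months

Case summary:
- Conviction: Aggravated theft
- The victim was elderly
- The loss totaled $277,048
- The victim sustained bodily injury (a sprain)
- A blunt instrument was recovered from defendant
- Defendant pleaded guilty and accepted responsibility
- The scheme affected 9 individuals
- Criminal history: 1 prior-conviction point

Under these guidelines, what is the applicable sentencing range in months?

Base offense level for aggravated theft: 23.
§1 applies: 23 + 2 = 25.
§2 applies (level before this adjustment is 25 ≥ 18, so +5): 25 + 5 = 30.
§3 applies: 30 + 2 = 32.
§4 applies (level before this adjustment is 32 ≥ 24, so +3): 32 + 3 = 35.
§5 applies: 35 − 2 = 33.
§6 applies: 33 + 2 = 35.
Level 35 exceeds the maximum of 25; capped at 25.
Final offense level: 25.
Criminal history: 1 prior point → Category A (0-6).
Level 25 falls in the 25 band.
Grid: Level 25 × Category A = 46-54 months.

46-54 months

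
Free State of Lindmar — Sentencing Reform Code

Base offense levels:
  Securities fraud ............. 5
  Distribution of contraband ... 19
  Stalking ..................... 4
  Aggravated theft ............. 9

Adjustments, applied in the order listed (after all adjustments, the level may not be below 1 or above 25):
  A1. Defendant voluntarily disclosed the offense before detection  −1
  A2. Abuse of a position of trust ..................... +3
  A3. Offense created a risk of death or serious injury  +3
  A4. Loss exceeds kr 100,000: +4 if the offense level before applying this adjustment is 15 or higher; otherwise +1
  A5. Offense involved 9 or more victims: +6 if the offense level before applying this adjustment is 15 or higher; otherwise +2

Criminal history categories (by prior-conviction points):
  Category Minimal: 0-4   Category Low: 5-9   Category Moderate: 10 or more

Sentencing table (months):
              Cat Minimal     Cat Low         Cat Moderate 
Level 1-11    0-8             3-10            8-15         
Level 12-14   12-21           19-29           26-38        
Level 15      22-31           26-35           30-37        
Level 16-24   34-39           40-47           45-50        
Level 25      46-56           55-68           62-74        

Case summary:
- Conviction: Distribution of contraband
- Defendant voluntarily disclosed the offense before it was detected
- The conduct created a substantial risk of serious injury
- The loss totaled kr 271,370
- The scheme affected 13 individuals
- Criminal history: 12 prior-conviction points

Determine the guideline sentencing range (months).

62-74 months

Base offense level for distribution of contraband: 19.
A1 applies: 19 − 1 = 18.
A2 does not apply.
A3 applies: 18 + 3 = 21.
A4 applies (level before this adjustment is 21 ≥ 15, so +4): 21 + 4 = 25.
A5 applies (level before this adjustment is 25 ≥ 15, so +6): 25 + 6 = 31.
Level 31 exceeds the maximum of 25; capped at 25.
Final offense level: 25.
Criminal history: 12 prior points → Category Moderate (10+).
Level 25 falls in the 25 band.
Grid: Level 25 × Category Moderate = 62-74 months.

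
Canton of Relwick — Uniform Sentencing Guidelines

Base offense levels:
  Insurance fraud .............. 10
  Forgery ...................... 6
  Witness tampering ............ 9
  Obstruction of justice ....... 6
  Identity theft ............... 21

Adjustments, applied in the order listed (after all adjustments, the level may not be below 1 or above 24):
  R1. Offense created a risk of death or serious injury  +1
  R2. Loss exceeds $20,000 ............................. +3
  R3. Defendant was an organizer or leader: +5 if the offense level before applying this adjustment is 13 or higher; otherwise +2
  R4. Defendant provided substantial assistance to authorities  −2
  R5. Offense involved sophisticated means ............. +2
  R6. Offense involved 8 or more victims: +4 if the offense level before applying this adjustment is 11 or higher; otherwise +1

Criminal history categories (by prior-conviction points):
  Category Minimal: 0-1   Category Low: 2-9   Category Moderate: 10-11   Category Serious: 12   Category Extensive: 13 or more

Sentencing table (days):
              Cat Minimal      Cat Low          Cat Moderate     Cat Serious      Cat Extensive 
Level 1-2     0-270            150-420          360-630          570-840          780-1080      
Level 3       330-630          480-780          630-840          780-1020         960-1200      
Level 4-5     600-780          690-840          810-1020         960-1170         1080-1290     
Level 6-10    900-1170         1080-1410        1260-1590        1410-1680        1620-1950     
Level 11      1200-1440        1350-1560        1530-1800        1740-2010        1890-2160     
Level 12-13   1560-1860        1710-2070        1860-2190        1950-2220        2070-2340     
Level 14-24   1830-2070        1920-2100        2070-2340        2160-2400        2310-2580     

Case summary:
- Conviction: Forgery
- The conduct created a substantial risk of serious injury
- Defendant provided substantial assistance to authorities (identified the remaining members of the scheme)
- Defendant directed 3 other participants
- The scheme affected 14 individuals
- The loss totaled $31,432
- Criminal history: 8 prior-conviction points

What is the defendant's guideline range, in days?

Base offense level for forgery: 6.
R1 applies: 6 + 1 = 7.
R2 applies: 7 + 3 = 10.
R3 applies (level before this adjustment is 10 < 13, so +2): 10 + 2 = 12.
R4 applies: 12 − 2 = 10.
R5 does not apply.
R6 applies (level before this adjustment is 10 < 11, so +1): 10 + 1 = 11.
Final offense level: 11.
Criminal history: 8 prior points → Category Low (2-9).
Level 11 falls in the 11 band.
Grid: Level 11 × Category Low = 1350-1560 days.

1350-1560 days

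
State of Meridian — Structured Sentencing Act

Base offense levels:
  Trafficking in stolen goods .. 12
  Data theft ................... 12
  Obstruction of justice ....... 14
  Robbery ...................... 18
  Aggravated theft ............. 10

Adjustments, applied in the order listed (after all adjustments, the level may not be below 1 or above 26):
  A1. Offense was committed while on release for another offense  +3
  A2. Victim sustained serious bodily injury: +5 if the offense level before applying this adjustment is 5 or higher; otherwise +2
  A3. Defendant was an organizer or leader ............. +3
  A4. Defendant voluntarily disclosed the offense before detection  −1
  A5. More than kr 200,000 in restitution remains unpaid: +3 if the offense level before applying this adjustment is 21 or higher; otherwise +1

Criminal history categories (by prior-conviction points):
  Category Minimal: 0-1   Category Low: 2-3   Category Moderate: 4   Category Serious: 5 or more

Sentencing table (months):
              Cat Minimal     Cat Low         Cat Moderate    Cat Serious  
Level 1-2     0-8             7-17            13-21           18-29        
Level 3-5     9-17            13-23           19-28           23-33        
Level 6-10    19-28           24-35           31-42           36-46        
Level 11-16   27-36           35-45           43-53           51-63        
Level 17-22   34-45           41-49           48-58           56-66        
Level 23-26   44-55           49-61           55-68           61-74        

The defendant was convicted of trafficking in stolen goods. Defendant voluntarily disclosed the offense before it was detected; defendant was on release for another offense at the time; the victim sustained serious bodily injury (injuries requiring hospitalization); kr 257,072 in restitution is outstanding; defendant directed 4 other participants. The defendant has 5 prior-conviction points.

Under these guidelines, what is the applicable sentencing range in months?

Base offense level for trafficking in stolen goods: 12.
A1 applies: 12 + 3 = 15.
A2 applies (level before this adjustment is 15 ≥ 5, so +5): 15 + 5 = 20.
A3 applies: 20 + 3 = 23.
A4 applies: 23 − 1 = 22.
A5 applies (level before this adjustment is 22 ≥ 21, so +3): 22 + 3 = 25.
Final offense level: 25.
Criminal history: 5 prior points → Category Serious (5+).
Level 25 falls in the 23-26 band.
Grid: Level 23-26 × Category Serious = 61-74 months.

61-74 months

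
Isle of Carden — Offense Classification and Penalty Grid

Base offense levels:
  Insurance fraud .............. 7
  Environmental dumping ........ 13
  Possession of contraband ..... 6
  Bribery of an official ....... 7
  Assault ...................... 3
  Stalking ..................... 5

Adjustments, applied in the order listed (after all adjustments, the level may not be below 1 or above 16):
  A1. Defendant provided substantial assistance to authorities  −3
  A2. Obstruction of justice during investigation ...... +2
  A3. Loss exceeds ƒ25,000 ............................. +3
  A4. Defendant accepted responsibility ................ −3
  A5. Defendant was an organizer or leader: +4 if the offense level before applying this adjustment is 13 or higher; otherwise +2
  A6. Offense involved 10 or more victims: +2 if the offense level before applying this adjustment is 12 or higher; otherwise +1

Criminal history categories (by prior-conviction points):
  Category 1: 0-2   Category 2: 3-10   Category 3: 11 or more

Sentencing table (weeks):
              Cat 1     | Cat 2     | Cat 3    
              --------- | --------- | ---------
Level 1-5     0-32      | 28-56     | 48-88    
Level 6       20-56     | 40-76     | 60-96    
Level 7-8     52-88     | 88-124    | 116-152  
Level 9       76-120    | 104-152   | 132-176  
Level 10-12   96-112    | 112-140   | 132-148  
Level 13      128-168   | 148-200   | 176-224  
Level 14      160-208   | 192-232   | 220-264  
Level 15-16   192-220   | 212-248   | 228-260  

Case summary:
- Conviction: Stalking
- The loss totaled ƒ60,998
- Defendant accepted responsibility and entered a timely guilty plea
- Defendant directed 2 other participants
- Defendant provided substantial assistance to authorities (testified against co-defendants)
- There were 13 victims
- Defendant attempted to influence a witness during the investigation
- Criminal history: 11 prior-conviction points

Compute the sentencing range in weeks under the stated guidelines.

Base offense level for stalking: 5.
A1 applies: 5 − 3 = 2.
A2 applies: 2 + 2 = 4.
A3 applies: 4 + 3 = 7.
A4 applies: 7 − 3 = 4.
A5 applies (level before this adjustment is 4 < 13, so +2): 4 + 2 = 6.
A6 applies (level before this adjustment is 6 < 12, so +1): 6 + 1 = 7.
Final offense level: 7.
Criminal history: 11 prior points → Category 3 (11+).
Level 7 falls in the 7-8 band.
Grid: Level 7-8 × Category 3 = 116-152 weeks.

116-152 weeks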